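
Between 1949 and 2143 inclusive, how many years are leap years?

47

Multiples of 4 in [1949,2143]: 48.
Of those, multiples of 100: 2 (not leap unless ÷400).
Multiples of 400: 1.
Leap years = 48 − 2 + 1 = 47.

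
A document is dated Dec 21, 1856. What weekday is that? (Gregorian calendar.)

Sunday

Doomsday rule: the anchor day for the 1800s is Friday. For year 56: 56÷12 = 4 r 8, and 8÷4 = 2, so 4+8+2 = 14.
Friday + 14 ≡ Friday — that's 1856's doomsday.
In December the doomsday date is Dec 12.
Dec 21 is 9 days after Dec 12; 9 mod 7 = 2, so Friday + 2 = Sunday.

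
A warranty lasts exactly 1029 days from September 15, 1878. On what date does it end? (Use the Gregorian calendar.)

July 10, 1881

+365 (one year) → Sep 15, 1879 (664 left).
+366 (one year; includes Feb 29, 1880) → Sep 15, 1880 (298 left).
Sep has 30 days: +16 → Oct 1, 1880 (282 left).
Oct has 31 days: +31 → Nov 1, 1880 (251 left).
Nov has 30 days: +30 → Dec 1, 1880 (221 left).
Dec has 31 days: +31 → Jan 1, 1881 (190 left).
Jan has 31 days: +31 → Feb 1, 1881 (159 left).
Feb has 28 days: +28 → Mar 1, 1881 (131 left).
Mar has 31 days: +31 → Apr 1, 1881 (100 left).
Apr has 30 days: +30 → May 1, 1881 (70 left).
May has 31 days: +31 → Jun 1, 1881 (39 left).
Jun has 30 days: +30 → Jul 1, 1881 (9 left).
+9 → Jul 10, 1881.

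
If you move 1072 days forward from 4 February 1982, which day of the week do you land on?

Friday

First find the weekday of Feb 4, 1982. Doomsday rule: the anchor day for the 1900s is Wednesday. For year 82: 82÷12 = 6 r 10, and 10÷4 = 2, so 6+10+2 = 18.
Wednesday + 18 ≡ Sunday — that's 1982's doomsday.
In February the doomsday date is Feb 28 (1982 is not a leap year).
Feb 4 is 24 days before Feb 28; 24 mod 7 = 3, so Sunday − 3 = Thursday.
1072 mod 7 = 1, so 1072 days after a Thursday is Thursday + 1 = Friday.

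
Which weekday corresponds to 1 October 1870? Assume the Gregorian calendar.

Doomsday rule: the anchor day for the 1800s is Friday. For year 70: 70÷12 = 5 r 10, and 10÷4 = 2, so 5+10+2 = 17.
Friday + 17 ≡ Monday — that's 1870's doomsday.
In October the doomsday date is Oct 10.
Oct 1 is 9 days before Oct 10; 9 mod 7 = 2, so Monday − 2 = Saturday.

Saturday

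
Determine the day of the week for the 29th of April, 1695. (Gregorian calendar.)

Friday

Doomsday rule: the anchor day for the 1600s is Tuesday. For year 95: 95÷12 = 7 r 11, and 11÷4 = 2, so 7+11+2 = 20.
Tuesday + 20 ≡ Monday — that's 1695's doomsday.
In April the doomsday date is Apr 4.
Apr 29 is 25 days after Apr 4; 25 mod 7 = 4, so Monday + 4 = Friday.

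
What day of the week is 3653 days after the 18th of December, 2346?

Dec 18, 2346 is a Wednesday.
3653 mod 7 = 6, so 3653 days after a Wednesday is Wednesday + 6 = Tuesday.

Tuesday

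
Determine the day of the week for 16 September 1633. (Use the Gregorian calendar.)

Friday

Doomsday rule: the anchor day for the 1600s is Tuesday. For year 33: 33÷12 = 2 r 9, and 9÷4 = 2, so 2+9+2 = 13.
Tuesday + 13 ≡ Monday — that's 1633's doomsday.
In September the doomsday date is Sep 5.
Sep 16 is 11 days after Sep 5; 11 mod 7 = 4, so Monday + 4 = Friday.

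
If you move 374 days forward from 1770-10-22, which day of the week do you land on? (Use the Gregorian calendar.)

Thursday

First find the weekday of Oct 22, 1770. Doomsday rule: the anchor day for the 1700s is Sunday. For year 70: 70÷12 = 5 r 10, and 10÷4 = 2, so 5+10+2 = 17.
Sunday + 17 ≡ Wednesday — that's 1770's doomsday.
In October the doomsday date is Oct 10.
Oct 22 is 12 days after Oct 10; 12 mod 7 = 5, so Wednesday + 5 = Monday.
374 mod 7 = 3, so 374 days after a Monday is Monday + 3 = Thursday.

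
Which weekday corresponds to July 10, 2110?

Doomsday rule: the anchor day for the 2100s is Sunday. For year 10: 10÷12 = 0 r 10, and 10÷4 = 2, so 0+10+2 = 12.
Sunday + 12 ≡ Friday — that's 2110's doomsday.
In July the doomsday date is Jul 11.
Jul 10 is 1 day before Jul 11; 1 mod 7 = 1, so Friday − 1 = Thursday.

Thursday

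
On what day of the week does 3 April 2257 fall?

Friday

Doomsday rule: the anchor day for the 2200s is Friday. For year 57: 57÷12 = 4 r 9, and 9÷4 = 2, so 4+9+2 = 15.
Friday + 15 ≡ Saturday — that's 2257's doomsday.
In April the doomsday date is Apr 4.
Apr 3 is 1 day before Apr 4; 1 mod 7 = 1, so Saturday − 1 = Friday.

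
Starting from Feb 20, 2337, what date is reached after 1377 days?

November 28, 2340

+365 (one year) → Feb 20, 2338 (1012 left).
+365 (one year) → Feb 20, 2339 (647 left).
+365 (one year) → Feb 20, 2340 (282 left).
Feb has 29 days: +10 → Mar 1, 2340 (272 left).
Mar has 31 days: +31 → Apr 1, 2340 (241 left).
Apr has 30 days: +30 → May 1, 2340 (211 left).
May has 31 days: +31 → Jun 1, 2340 (180 left).
Jun has 30 days: +30 → Jul 1, 2340 (150 left).
Jul has 31 days: +31 → Aug 1, 2340 (119 left).
Aug has 31 days: +31 → Sep 1, 2340 (88 left).
Sep has 30 days: +30 → Oct 1, 2340 (58 left).
Oct has 31 days: +31 → Nov 1, 2340 (27 left).
+27 → Nov 28, 2340.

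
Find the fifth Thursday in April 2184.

April 1, 2184 is a Thursday.
The first Thursday is therefore April 1 (same day).
The fifth Thursday is 1 + 4×7 = April 29.

April 29, 2184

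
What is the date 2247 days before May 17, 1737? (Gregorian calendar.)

−365 (one year) → May 17, 1736 (1882 left).
−366 (one year; includes Feb 29, 1736) → May 17, 1735 (1516 left).
−365 (one year) → May 17, 1734 (1151 left).
−365 (one year) → May 17, 1733 (786 left).
−365 (one year) → May 17, 1732 (421 left).
−366 (one year; includes Feb 29, 1732) → May 17, 1731 (55 left).
−17 → Apr 30, 1731 (end of Apr, 30 days; 38 left).
−30 → Mar 31, 1731 (end of Mar, 31 days; 8 left).
−8 → Mar 23, 1731.

March 23, 1731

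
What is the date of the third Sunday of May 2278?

May 1, 2278 is a Wednesday.
The first Sunday is therefore May 5 (4 days later).
The third Sunday is 5 + 2×7 = May 19.

May 19, 2278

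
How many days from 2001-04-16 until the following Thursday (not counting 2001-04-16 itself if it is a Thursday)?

3

Apr 16, 2001 is a Monday.
From Monday to the next Thursday is 3 days.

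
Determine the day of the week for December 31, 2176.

Tuesday

Doomsday rule: the anchor day for the 2100s is Sunday. For year 76: 76÷12 = 6 r 4, and 4÷4 = 1, so 6+4+1 = 11.
Sunday + 11 ≡ Thursday — that's 2176's doomsday.
In December the doomsday date is Dec 12.
Dec 31 is 19 days after Dec 12; 19 mod 7 = 5, so Thursday + 5 = Tuesday.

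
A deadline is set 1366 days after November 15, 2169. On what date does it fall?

August 12, 2173

+365 (one year) → Nov 15, 2170 (1001 left).
+365 (one year) → Nov 15, 2171 (636 left).
+366 (one year; includes Feb 29, 2172) → Nov 15, 2172 (270 left).
Nov has 30 days: +16 → Dec 1, 2172 (254 left).
Dec has 31 days: +31 → Jan 1, 2173 (223 left).
Jan has 31 days: +31 → Feb 1, 2173 (192 left).
Feb has 28 days: +28 → Mar 1, 2173 (164 left).
Mar has 31 days: +31 → Apr 1, 2173 (133 left).
Apr has 30 days: +30 → May 1, 2173 (103 left).
May has 31 days: +31 → Jun 1, 2173 (72 left).
Jun has 30 days: +30 → Jul 1, 2173 (42 left).
Jul has 31 days: +31 → Aug 1, 2173 (11 left).
+11 → Aug 12, 2173.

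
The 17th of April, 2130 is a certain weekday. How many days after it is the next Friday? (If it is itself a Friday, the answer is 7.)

Apr 17, 2130 is a Monday.
From Monday to the next Friday is 4 days.

4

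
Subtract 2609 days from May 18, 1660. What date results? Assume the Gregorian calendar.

March 27, 1653

−366 (one year; includes Feb 29, 1660) → May 18, 1659 (2243 left).
−365 (one year) → May 18, 1658 (1878 left).
−365 (one year) → May 18, 1657 (1513 left).
−365 (one year) → May 18, 1656 (1148 left).
−366 (one year; includes Feb 29, 1656) → May 18, 1655 (782 left).
−365 (one year) → May 18, 1654 (417 left).
−365 (one year) → May 18, 1653 (52 left).
−18 → Apr 30, 1653 (end of Apr, 30 days; 34 left).
−30 → Mar 31, 1653 (end of Mar, 31 days; 4 left).
−4 → Mar 27, 1653.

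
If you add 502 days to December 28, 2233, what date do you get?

May 14, 2235

+365 (one year) → Dec 28, 2234 (137 left).
Dec has 31 days: +4 → Jan 1, 2235 (133 left).
Jan has 31 days: +31 → Feb 1, 2235 (102 left).
Feb has 28 days: +28 → Mar 1, 2235 (74 left).
Mar has 31 days: +31 → Apr 1, 2235 (43 left).
Apr has 30 days: +30 → May 1, 2235 (13 left).
+13 → May 14, 2235.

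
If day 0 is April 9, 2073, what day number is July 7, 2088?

Apr 9, 2073 → Apr 9, 2074: 365 days.
Apr 9, 2074 → Apr 9, 2075: 365 days.
Apr 9, 2075 → Apr 9, 2076: 366 days (Feb 29, 2076 is in that span).
Apr 9, 2076 → Apr 9, 2077: 365 days.
Apr 9, 2077 → Apr 9, 2078: 365 days.
Apr 9, 2078 → Apr 9, 2079: 365 days.
Apr 9, 2079 → Apr 9, 2080: 366 days (Feb 29, 2080 is in that span).
Apr 9, 2080 → Apr 9, 2081: 365 days.
Apr 9, 2081 → Apr 9, 2082: 365 days.
Apr 9, 2082 → Apr 9, 2083: 365 days.
Apr 9, 2083 → Apr 9, 2084: 366 days (Feb 29, 2084 is in that span).
Apr 9, 2084 → Apr 9, 2085: 365 days.
Apr 9, 2085 → Apr 9, 2086: 365 days.
Apr 9, 2086 → Apr 9, 2087: 365 days.
Apr 9, 2087 → Apr 9, 2088: 366 days (Feb 29, 2088 is in that span).
Apr 9, 2088 → May 9, 2088: 30 days (April has 30).
May 9, 2088 → Jun 9, 2088: 31 days (May has 31).
Jun 9, 2088 → Jul 7, 2088: 28 days.
Total: 5568 days.

5568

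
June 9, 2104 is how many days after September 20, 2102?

Sep 20, 2102 → Sep 20, 2103: 365 days.
Sep 20, 2103 → Oct 20, 2103: 30 days (September has 30).
Oct 20, 2103 → Nov 20, 2103: 31 days (October has 31).
Nov 20, 2103 → Dec 20, 2103: 30 days (November has 30).
Dec 20, 2103 → Jan 20, 2104: 31 days (December has 31).
Jan 20, 2104 → Feb 20, 2104: 31 days (January has 31).
Feb 20, 2104 → Mar 20, 2104: 29 days (February has 29).
Mar 20, 2104 → Apr 20, 2104: 31 days (March has 31).
Apr 20, 2104 → May 20, 2104: 30 days (April has 30).
May 20, 2104 → Jun 9, 2104: 20 days.
Total: 628 days.

628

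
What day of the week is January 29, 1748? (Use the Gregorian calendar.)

Monday

Doomsday rule: the anchor day for the 1700s is Sunday. For year 48: 48÷12 = 4 r 0, and 0÷4 = 0, so 4+0+0 = 4.
Sunday + 4 ≡ Thursday — that's 1748's doomsday.
In January the doomsday date is Jan 4 (1748 is a leap year (divisible by 4)).
Jan 29 is 25 days after Jan 4; 25 mod 7 = 4, so Thursday + 4 = Monday.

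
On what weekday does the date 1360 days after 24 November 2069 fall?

First find the weekday of Nov 24, 2069. Doomsday rule: the anchor day for the 2000s is Tuesday. For year 69: 69÷12 = 5 r 9, and 9÷4 = 2, so 5+9+2 = 16.
Tuesday + 16 ≡ Thursday — that's 2069's doomsday.
In November the doomsday date is Nov 7.
Nov 24 is 17 days after Nov 7; 17 mod 7 = 3, so Thursday + 3 = Sunday.
1360 mod 7 = 2, so 1360 days after a Sunday is Sunday + 2 = Tuesday.

Tuesday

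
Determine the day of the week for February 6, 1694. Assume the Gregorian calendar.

Doomsday rule: the anchor day for the 1600s is Tuesday. For year 94: 94÷12 = 7 r 10, and 10÷4 = 2, so 7+10+2 = 19.
Tuesday + 19 ≡ Sunday — that's 1694's doomsday.
In February the doomsday date is Feb 28 (1694 is not a leap year).
Feb 6 is 22 days before Feb 28; 22 mod 7 = 1, so Sunday − 1 = Saturday.

Saturday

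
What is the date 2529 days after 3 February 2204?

+366 (one year; includes Feb 29, 2204) → Feb 3, 2205 (2163 left).
+365 (one year) → Feb 3, 2206 (1798 left).
+365 (one year) → Feb 3, 2207 (1433 left).
+365 (one year) → Feb 3, 2208 (1068 left).
+366 (one year; includes Feb 29, 2208) → Feb 3, 2209 (702 left).
+365 (one year) → Feb 3, 2210 (337 left).
Feb has 28 days: +26 → Mar 1, 2210 (311 left).
Mar has 31 days: +31 → Apr 1, 2210 (280 left).
Apr has 30 days: +30 → May 1, 2210 (250 left).
May has 31 days: +31 → Jun 1, 2210 (219 left).
Jun has 30 days: +30 → Jul 1, 2210 (189 left).
Jul has 31 days: +31 → Aug 1, 2210 (158 left).
Aug has 31 days: +31 → Sep 1, 2210 (127 left).
Sep has 30 days: +30 → Oct 1, 2210 (97 left).
Oct has 31 days: +31 → Nov 1, 2210 (66 left).
Nov has 30 days: +30 → Dec 1, 2210 (36 left).
Dec has 31 days: +31 → Jan 1, 2211 (5 left).
+5 → Jan 6, 2211.

January 6, 2211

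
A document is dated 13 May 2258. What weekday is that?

Thursday

Doomsday rule: the anchor day for the 2200s is Friday. For year 58: 58÷12 = 4 r 10, and 10÷4 = 2, so 4+10+2 = 16.
Friday + 16 ≡ Sunday — that's 2258's doomsday.
In May the doomsday date is May 9.
May 13 is 4 days after May 9; 4 mod 7 = 4, so Sunday + 4 = Thursday.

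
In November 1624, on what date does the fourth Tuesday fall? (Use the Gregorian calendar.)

November 1, 1624 is a Friday.
The first Tuesday is therefore November 5 (4 days later).
The fourth Tuesday is 5 + 3×7 = November 26.

November 26, 1624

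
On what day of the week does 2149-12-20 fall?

Doomsday rule: the anchor day for the 2100s is Sunday. For year 49: 49÷12 = 4 r 1, and 1÷4 = 0, so 4+1+0 = 5.
Sunday + 5 ≡ Friday — that's 2149's doomsday.
In December the doomsday date is Dec 12.
Dec 20 is 8 days after Dec 12; 8 mod 7 = 1, so Friday + 1 = Saturday.

Saturday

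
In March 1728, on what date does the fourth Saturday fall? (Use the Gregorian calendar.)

March 1, 1728 is a Monday.
The first Saturday is therefore March 6 (5 days later).
The fourth Saturday is 6 + 3×7 = March 27.

March 27, 1728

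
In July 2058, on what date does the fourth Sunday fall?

July 1, 2058 is a Monday.
The first Sunday is therefore July 7 (6 days later).
The fourth Sunday is 7 + 3×7 = July 28.

July 28, 2058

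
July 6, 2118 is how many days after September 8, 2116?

666

Sep 8, 2116 → Sep 8, 2117: 365 days.
Sep 8, 2117 → Oct 8, 2117: 30 days (September has 30).
Oct 8, 2117 → Nov 8, 2117: 31 days (October has 31).
Nov 8, 2117 → Dec 8, 2117: 30 days (November has 30).
Dec 8, 2117 → Jan 8, 2118: 31 days (December has 31).
Jan 8, 2118 → Feb 8, 2118: 31 days (January has 31).
Feb 8, 2118 → Mar 8, 2118: 28 days (February has 28).
Mar 8, 2118 → Apr 8, 2118: 31 days (March has 31).
Apr 8, 2118 → May 8, 2118: 30 days (April has 30).
May 8, 2118 → Jun 8, 2118: 31 days (May has 31).
Jun 8, 2118 → Jul 6, 2118: 28 days.
Total: 666 days.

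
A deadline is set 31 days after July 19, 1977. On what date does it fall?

August 19, 1977

Jul has 31 days: +13 → Aug 1, 1977 (18 left).
+18 → Aug 19, 1977.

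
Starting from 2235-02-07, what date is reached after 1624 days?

+365 (one year) → Feb 7, 2236 (1259 left).
+366 (one year; includes Feb 29, 2236) → Feb 7, 2237 (893 left).
+365 (one year) → Feb 7, 2238 (528 left).
+365 (one year) → Feb 7, 2239 (163 left).
Feb has 28 days: +22 → Mar 1, 2239 (141 left).
Mar has 31 days: +31 → Apr 1, 2239 (110 left).
Apr has 30 days: +30 → May 1, 2239 (80 left).
May has 31 days: +31 → Jun 1, 2239 (49 left).
Jun has 30 days: +30 → Jul 1, 2239 (19 left).
+19 → Jul 20, 2239.

July 20, 2239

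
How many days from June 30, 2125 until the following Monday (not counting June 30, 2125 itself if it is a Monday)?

2

Jun 30, 2125 is a Saturday.
From Saturday to the next Monday is 2 days.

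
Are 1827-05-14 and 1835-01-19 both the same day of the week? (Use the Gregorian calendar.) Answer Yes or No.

Yes

From May 14, 1827 to Jan 19, 1835 is 2807 days.
2807 mod 7 = 0, so they are the same weekday.
(May 14, 1827 is a Monday; Jan 19, 1835 is a Monday.)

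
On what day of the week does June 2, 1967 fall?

Friday

Doomsday rule: the anchor day for the 1900s is Wednesday. For year 67: 67÷12 = 5 r 7, and 7÷4 = 1, so 5+7+1 = 13.
Wednesday + 13 ≡ Tuesday — that's 1967's doomsday.
In June the doomsday date is Jun 6.
Jun 2 is 4 days before Jun 6; 4 mod 7 = 4, so Tuesday − 4 = Friday.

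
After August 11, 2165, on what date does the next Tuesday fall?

Aug 11, 2165 is a Sunday.
From Sunday to the next Tuesday is 2 days.
Aug 11, 2165 + 2 = Aug 13, 2165.

August 13, 2165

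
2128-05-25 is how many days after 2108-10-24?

Oct 24, 2108 → Oct 24, 2109: 365 days.
Oct 24, 2109 → Oct 24, 2110: 365 days.
Oct 24, 2110 → Oct 24, 2111: 365 days.
Oct 24, 2111 → Oct 24, 2112: 366 days (Feb 29, 2112 is in that span).
Oct 24, 2112 → Oct 24, 2113: 365 days.
Oct 24, 2113 → Oct 24, 2114: 365 days.
Oct 24, 2114 → Oct 24, 2115: 365 days.
Oct 24, 2115 → Oct 24, 2116: 366 days (Feb 29, 2116 is in that span).
Oct 24, 2116 → Oct 24, 2117: 365 days.
Oct 24, 2117 → Oct 24, 2118: 365 days.
Oct 24, 2118 → Oct 24, 2119: 365 days.
Oct 24, 2119 → Oct 24, 2120: 366 days (Feb 29, 2120 is in that span).
Oct 24, 2120 → Oct 24, 2121: 365 days.
Oct 24, 2121 → Oct 24, 2122: 365 days.
Oct 24, 2122 → Oct 24, 2123: 365 days.
Oct 24, 2123 → Oct 24, 2124: 366 days (Feb 29, 2124 is in that span).
Oct 24, 2124 → Oct 24, 2125: 365 days.
Oct 24, 2125 → Oct 24, 2126: 365 days.
Oct 24, 2126 → Oct 24, 2127: 365 days.
Oct 24, 2127 → Nov 24, 2127: 31 days (October has 31).
Nov 24, 2127 → Dec 24, 2127: 30 days (November has 30).
Dec 24, 2127 → Jan 24, 2128: 31 days (December has 31).
Jan 24, 2128 → Feb 24, 2128: 31 days (January has 31).
Feb 24, 2128 → Mar 24, 2128: 29 days (February has 29).
Mar 24, 2128 → Apr 24, 2128: 31 days (March has 31).
Apr 24, 2128 → May 24, 2128: 30 days (April has 30).
May 24, 2128 → May 25, 2128: 1 days.
Total: 7153 days.

7153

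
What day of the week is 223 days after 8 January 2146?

Friday

Jan 8, 2146 is a Saturday.
223 mod 7 = 6, so 223 days after a Saturday is Saturday + 6 = Friday.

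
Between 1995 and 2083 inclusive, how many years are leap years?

22

Multiples of 4 in [1995,2083]: 22.
Of those, multiples of 100: 1 (not leap unless ÷400).
Multiples of 400: 1.
Leap years = 22 − 1 + 1 = 22.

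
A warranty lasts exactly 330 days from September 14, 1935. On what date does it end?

August 9, 1936

Sep has 30 days: +17 → Oct 1, 1935 (313 left).
Oct has 31 days: +31 → Nov 1, 1935 (282 left).
Nov has 30 days: +30 → Dec 1, 1935 (252 left).
Dec has 31 days: +31 → Jan 1, 1936 (221 left).
Jan has 31 days: +31 → Feb 1, 1936 (190 left).
Feb has 29 days: +29 → Mar 1, 1936 (161 left).
Mar has 31 days: +31 → Apr 1, 1936 (130 left).
Apr has 30 days: +30 → May 1, 1936 (100 left).
May has 31 days: +31 → Jun 1, 1936 (69 left).
Jun has 30 days: +30 → Jul 1, 1936 (39 left).
Jul has 31 days: +31 → Aug 1, 1936 (8 left).
+8 → Aug 9, 1936.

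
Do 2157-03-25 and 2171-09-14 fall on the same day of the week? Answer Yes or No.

No

From Mar 25, 2157 to Sep 14, 2171 is 5286 days.
5286 mod 7 = 1, so they are different weekdays.
(Mar 25, 2157 is a Friday; Sep 14, 2171 is a Saturday.)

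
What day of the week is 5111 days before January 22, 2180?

First find the weekday of Jan 22, 2180. Doomsday rule: the anchor day for the 2100s is Sunday. For year 80: 80÷12 = 6 r 8, and 8÷4 = 2, so 6+8+2 = 16.
Sunday + 16 ≡ Tuesday — that's 2180's doomsday.
In January the doomsday date is Jan 4 (2180 is a leap year (divisible by 4)).
Jan 22 is 18 days after Jan 4; 18 mod 7 = 4, so Tuesday + 4 = Saturday.
5111 mod 7 = 1, so 5111 days before a Saturday is Saturday − 1 = Friday.

Friday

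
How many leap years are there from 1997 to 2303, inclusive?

73

Multiples of 4 in [1997,2303]: 76.
Of those, multiples of 100: 4 (not leap unless ÷400).
Multiples of 400: 1.
Leap years = 76 − 4 + 1 = 73.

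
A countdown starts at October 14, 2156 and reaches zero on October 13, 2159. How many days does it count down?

Oct 14, 2156 → Oct 14, 2157: 365 days.
Oct 14, 2157 → Oct 14, 2158: 365 days.
Oct 14, 2158 → Nov 14, 2158: 31 days (October has 31).
Nov 14, 2158 → Dec 14, 2158: 30 days (November has 30).
Dec 14, 2158 → Jan 14, 2159: 31 days (December has 31).
Jan 14, 2159 → Feb 14, 2159: 31 days (January has 31).
Feb 14, 2159 → Mar 14, 2159: 28 days (February has 28).
Mar 14, 2159 → Apr 14, 2159: 31 days (March has 31).
Apr 14, 2159 → May 14, 2159: 30 days (April has 30).
May 14, 2159 → Jun 14, 2159: 31 days (May has 31).
Jun 14, 2159 → Jul 14, 2159: 30 days (June has 30).
Jul 14, 2159 → Aug 14, 2159: 31 days (July has 31).
Aug 14, 2159 → Sep 14, 2159: 31 days (August has 31).
Sep 14, 2159 → Oct 13, 2159: 29 days.
Total: 1094 days.

1094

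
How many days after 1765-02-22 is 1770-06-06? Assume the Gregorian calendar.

1930

Feb 22, 1765 → Feb 22, 1766: 365 days.
Feb 22, 1766 → Feb 22, 1767: 365 days.
Feb 22, 1767 → Feb 22, 1768: 365 days.
Feb 22, 1768 → Feb 22, 1769: 366 days (Feb 29, 1768 is in that span).
Feb 22, 1769 → Feb 22, 1770: 365 days.
Feb 22, 1770 → Mar 22, 1770: 28 days (February has 28).
Mar 22, 1770 → Apr 22, 1770: 31 days (March has 31).
Apr 22, 1770 → May 22, 1770: 30 days (April has 30).
May 22, 1770 → Jun 6, 1770: 15 days.
Total: 1930 days.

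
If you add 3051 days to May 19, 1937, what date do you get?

September 25, 1945

+365 (one year) → May 19, 1938 (2686 left).
+365 (one year) → May 19, 1939 (2321 left).
+366 (one year; includes Feb 29, 1940) → May 19, 1940 (1955 left).
+365 (one year) → May 19, 1941 (1590 left).
+365 (one year) → May 19, 1942 (1225 left).
+365 (one year) → May 19, 1943 (860 left).
+366 (one year; includes Feb 29, 1944) → May 19, 1944 (494 left).
+365 (one year) → May 19, 1945 (129 left).
May has 31 days: +13 → Jun 1, 1945 (116 left).
Jun has 30 days: +30 → Jul 1, 1945 (86 left).
Jul has 31 days: +31 → Aug 1, 1945 (55 left).
Aug has 31 days: +31 → Sep 1, 1945 (24 left).
+24 → Sep 25, 1945.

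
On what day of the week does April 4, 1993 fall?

Doomsday rule: the anchor day for the 1900s is Wednesday. For year 93: 93÷12 = 7 r 9, and 9÷4 = 2, so 7+9+2 = 18.
Wednesday + 18 ≡ Sunday — that's 1993's doomsday.
In April the doomsday date is Apr 4.
Apr 4 is the doomsday itself: Sunday.

Sunday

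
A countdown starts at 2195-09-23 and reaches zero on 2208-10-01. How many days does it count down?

Sep 23, 2195 → Sep 23, 2196: 366 days (Feb 29, 2196 is in that span).
Sep 23, 2196 → Sep 23, 2197: 365 days.
Sep 23, 2197 → Sep 23, 2198: 365 days.
Sep 23, 2198 → Sep 23, 2199: 365 days.
Sep 23, 2199 → Sep 23, 2200: 365 days.
Sep 23, 2200 → Sep 23, 2201: 365 days.
Sep 23, 2201 → Sep 23, 2202: 365 days.
Sep 23, 2202 → Sep 23, 2203: 365 days.
Sep 23, 2203 → Sep 23, 2204: 366 days (Feb 29, 2204 is in that span).
Sep 23, 2204 → Sep 23, 2205: 365 days.
Sep 23, 2205 → Sep 23, 2206: 365 days.
Sep 23, 2206 → Sep 23, 2207: 365 days.
Sep 23, 2207 → Oct 23, 2207: 30 days (September has 30).
Oct 23, 2207 → Nov 23, 2207: 31 days (October has 31).
Nov 23, 2207 → Dec 23, 2207: 30 days (November has 30).
Dec 23, 2207 → Jan 23, 2208: 31 days (December has 31).
Jan 23, 2208 → Feb 23, 2208: 31 days (January has 31).
Feb 23, 2208 → Mar 23, 2208: 29 days (February has 29).
Mar 23, 2208 → Apr 23, 2208: 31 days (March has 31).
Apr 23, 2208 → May 23, 2208: 30 days (April has 30).
May 23, 2208 → Jun 23, 2208: 31 days (May has 31).
Jun 23, 2208 → Jul 23, 2208: 30 days (June has 30).
Jul 23, 2208 → Aug 23, 2208: 31 days (July has 31).
Aug 23, 2208 → Sep 23, 2208: 31 days (August has 31).
Sep 23, 2208 → Oct 1, 2208: 8 days.
Total: 4756 days.

4756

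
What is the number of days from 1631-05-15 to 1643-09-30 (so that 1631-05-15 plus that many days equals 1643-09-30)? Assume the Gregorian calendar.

4521

May 15, 1631 → May 15, 1632: 366 days (Feb 29, 1632 is in that span).
May 15, 1632 → May 15, 1633: 365 days.
May 15, 1633 → May 15, 1634: 365 days.
May 15, 1634 → May 15, 1635: 365 days.
May 15, 1635 → May 15, 1636: 366 days (Feb 29, 1636 is in that span).
May 15, 1636 → May 15, 1637: 365 days.
May 15, 1637 → May 15, 1638: 365 days.
May 15, 1638 → May 15, 1639: 365 days.
May 15, 1639 → May 15, 1640: 366 days (Feb 29, 1640 is in that span).
May 15, 1640 → May 15, 1641: 365 days.
May 15, 1641 → May 15, 1642: 365 days.
May 15, 1642 → May 15, 1643: 365 days.
May 15, 1643 → Jun 15, 1643: 31 days (May has 31).
Jun 15, 1643 → Jul 15, 1643: 30 days (June has 30).
Jul 15, 1643 → Aug 15, 1643: 31 days (July has 31).
Aug 15, 1643 → Sep 15, 1643: 31 days (August has 31).
Sep 15, 1643 → Sep 30, 1643: 15 days.
Total: 4521 days.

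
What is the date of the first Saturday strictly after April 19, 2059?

April 26, 2059

Apr 19, 2059 is a Saturday.
From Saturday to the next Saturday is 7 days.
Apr 19, 2059 + 7 = Apr 26, 2059.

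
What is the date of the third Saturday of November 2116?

November 1, 2116 is a Sunday.
The first Saturday is therefore November 7 (6 days later).
The third Saturday is 7 + 2×7 = November 21.

November 21, 2116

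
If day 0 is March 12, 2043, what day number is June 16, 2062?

Mar 12, 2043 → Mar 12, 2044: 366 days (Feb 29, 2044 is in that span).
Mar 12, 2044 → Mar 12, 2045: 365 days.
Mar 12, 2045 → Mar 12, 2046: 365 days.
Mar 12, 2046 → Mar 12, 2047: 365 days.
Mar 12, 2047 → Mar 12, 2048: 366 days (Feb 29, 2048 is in that span).
Mar 12, 2048 → Mar 12, 2049: 365 days.
Mar 12, 2049 → Mar 12, 2050: 365 days.
Mar 12, 2050 → Mar 12, 2051: 365 days.
Mar 12, 2051 → Mar 12, 2052: 366 days (Feb 29, 2052 is in that span).
Mar 12, 2052 → Mar 12, 2053: 365 days.
Mar 12, 2053 → Mar 12, 2054: 365 days.
Mar 12, 2054 → Mar 12, 2055: 365 days.
Mar 12, 2055 → Mar 12, 2056: 366 days (Feb 29, 2056 is in that span).
Mar 12, 2056 → Mar 12, 2057: 365 days.
Mar 12, 2057 → Mar 12, 2058: 365 days.
Mar 12, 2058 → Mar 12, 2059: 365 days.
Mar 12, 2059 → Mar 12, 2060: 366 days (Feb 29, 2060 is in that span).
Mar 12, 2060 → Mar 12, 2061: 365 days.
Mar 12, 2061 → Mar 12, 2062: 365 days.
Mar 12, 2062 → Apr 12, 2062: 31 days (March has 31).
Apr 12, 2062 → May 12, 2062: 30 days (April has 30).
May 12, 2062 → Jun 12, 2062: 31 days (May has 31).
Jun 12, 2062 → Jun 16, 2062: 4 days.
Total: 7036 days.

7036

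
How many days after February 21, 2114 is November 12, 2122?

Feb 21, 2114 → Feb 21, 2115: 365 days.
Feb 21, 2115 → Feb 21, 2116: 365 days.
Feb 21, 2116 → Feb 21, 2117: 366 days (Feb 29, 2116 is in that span).
Feb 21, 2117 → Feb 21, 2118: 365 days.
Feb 21, 2118 → Feb 21, 2119: 365 days.
Feb 21, 2119 → Feb 21, 2120: 365 days.
Feb 21, 2120 → Feb 21, 2121: 366 days (Feb 29, 2120 is in that span).
Feb 21, 2121 → Feb 21, 2122: 365 days.
Feb 21, 2122 → Mar 21, 2122: 28 days (February has 28).
Mar 21, 2122 → Apr 21, 2122: 31 days (March has 31).
Apr 21, 2122 → May 21, 2122: 30 days (April has 30).
May 21, 2122 → Jun 21, 2122: 31 days (May has 31).
Jun 21, 2122 → Jul 21, 2122: 30 days (June has 30).
Jul 21, 2122 → Aug 21, 2122: 31 days (July has 31).
Aug 21, 2122 → Sep 21, 2122: 31 days (August has 31).
Sep 21, 2122 → Oct 21, 2122: 30 days (September has 30).
Oct 21, 2122 → Nov 12, 2122: 22 days.
Total: 3186 days.

3186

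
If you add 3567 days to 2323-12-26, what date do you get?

+366 (one year; includes Feb 29, 2324) → Dec 26, 2324 (3201 left).
+365 (one year) → Dec 26, 2325 (2836 left).
+365 (one year) → Dec 26, 2326 (2471 left).
+365 (one year) → Dec 26, 2327 (2106 left).
+366 (one year; includes Feb 29, 2328) → Dec 26, 2328 (1740 left).
+365 (one year) → Dec 26, 2329 (1375 left).
+365 (one year) → Dec 26, 2330 (1010 left).
+365 (one year) → Dec 26, 2331 (645 left).
+366 (one year; includes Feb 29, 2332) → Dec 26, 2332 (279 left).
Dec has 31 days: +6 → Jan 1, 2333 (273 left).
Jan has 31 days: +31 → Feb 1, 2333 (242 left).
Feb has 28 days: +28 → Mar 1, 2333 (214 left).
Mar has 31 days: +31 → Apr 1, 2333 (183 left).
Apr has 30 days: +30 → May 1, 2333 (153 left).
May has 31 days: +31 → Jun 1, 2333 (122 left).
Jun has 30 days: +30 → Jul 1, 2333 (92 left).
Jul has 31 days: +31 → Aug 1, 2333 (61 left).
Aug has 31 days: +31 → Sep 1, 2333 (30 left).
Sep has 30 days: +30 → Oct 1, 2333 (0 left).

October 1, 2333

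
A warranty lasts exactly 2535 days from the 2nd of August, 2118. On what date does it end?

July 11, 2125

+365 (one year) → Aug 2, 2119 (2170 left).
+366 (one year; includes Feb 29, 2120) → Aug 2, 2120 (1804 left).
+365 (one year) → Aug 2, 2121 (1439 left).
+365 (one year) → Aug 2, 2122 (1074 left).
+365 (one year) → Aug 2, 2123 (709 left).
+366 (one year; includes Feb 29, 2124) → Aug 2, 2124 (343 left).
Aug has 31 days: +30 → Sep 1, 2124 (313 left).
Sep has 30 days: +30 → Oct 1, 2124 (283 left).
Oct has 31 days: +31 → Nov 1, 2124 (252 left).
Nov has 30 days: +30 → Dec 1, 2124 (222 left).
Dec has 31 days: +31 → Jan 1, 2125 (191 left).
Jan has 31 days: +31 → Feb 1, 2125 (160 left).
Feb has 28 days: +28 → Mar 1, 2125 (132 left).
Mar has 31 days: +31 → Apr 1, 2125 (101 left).
Apr has 30 days: +30 → May 1, 2125 (71 left).
May has 31 days: +31 → Jun 1, 2125 (40 left).
Jun has 30 days: +30 → Jul 1, 2125 (10 left).
+10 → Jul 11, 2125.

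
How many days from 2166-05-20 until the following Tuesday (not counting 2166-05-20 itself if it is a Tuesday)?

7

May 20, 2166 is a Tuesday.
From Tuesday to the next Tuesday is 7 days.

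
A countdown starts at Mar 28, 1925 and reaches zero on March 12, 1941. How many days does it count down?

Mar 28, 1925 → Mar 28, 1926: 365 days.
Mar 28, 1926 → Mar 28, 1927: 365 days.
Mar 28, 1927 → Mar 28, 1928: 366 days (Feb 29, 1928 is in that span).
Mar 28, 1928 → Mar 28, 1929: 365 days.
Mar 28, 1929 → Mar 28, 1930: 365 days.
Mar 28, 1930 → Mar 28, 1931: 365 days.
Mar 28, 1931 → Mar 28, 1932: 366 days (Feb 29, 1932 is in that span).
Mar 28, 1932 → Mar 28, 1933: 365 days.
Mar 28, 1933 → Mar 28, 1934: 365 days.
Mar 28, 1934 → Mar 28, 1935: 365 days.
Mar 28, 1935 → Mar 28, 1936: 366 days (Feb 29, 1936 is in that span).
Mar 28, 1936 → Mar 28, 1937: 365 days.
Mar 28, 1937 → Mar 28, 1938: 365 days.
Mar 28, 1938 → Mar 28, 1939: 365 days.
Mar 28, 1939 → Mar 28, 1940: 366 days (Feb 29, 1940 is in that span).
Mar 28, 1940 → Apr 28, 1940: 31 days (March has 31).
Apr 28, 1940 → May 28, 1940: 30 days (April has 30).
May 28, 1940 → Jun 28, 1940: 31 days (May has 31).
Jun 28, 1940 → Jul 28, 1940: 30 days (June has 30).
Jul 28, 1940 → Aug 28, 1940: 31 days (July has 31).
Aug 28, 1940 → Sep 28, 1940: 31 days (August has 31).
Sep 28, 1940 → Oct 28, 1940: 30 days (September has 30).
Oct 28, 1940 → Nov 28, 1940: 31 days (October has 31).
Nov 28, 1940 → Dec 28, 1940: 30 days (November has 30).
Dec 28, 1940 → Jan 28, 1941: 31 days (December has 31).
Jan 28, 1941 → Feb 28, 1941: 31 days (January has 31).
Feb 28, 1941 → Mar 12, 1941: 12 days.
Total: 5828 days.

5828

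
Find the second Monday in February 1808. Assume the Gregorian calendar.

February 1, 1808 is a Monday.
The first Monday is therefore February 1 (same day).
The second Monday is 1 + 1×7 = February 8.

February 8, 1808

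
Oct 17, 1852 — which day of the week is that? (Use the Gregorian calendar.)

Sunday

Doomsday rule: the anchor day for the 1800s is Friday. For year 52: 52÷12 = 4 r 4, and 4÷4 = 1, so 4+4+1 = 9.
Friday + 9 ≡ Sunday — that's 1852's doomsday.
In October the doomsday date is Oct 10.
Oct 17 is 7 days after Oct 10; 7 mod 7 = 0, so Sunday + 0 = Sunday.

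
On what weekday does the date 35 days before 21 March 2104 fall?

Mar 21, 2104 is a Friday.
35 mod 7 = 0, so 35 days before a Friday is Friday − 0 = Friday.

Friday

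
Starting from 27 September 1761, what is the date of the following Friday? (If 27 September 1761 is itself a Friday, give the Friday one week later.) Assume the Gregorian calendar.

Sep 27, 1761 is a Sunday.
From Sunday to the next Friday is 5 days.
Sep 27, 1761 + 5 = Oct 2, 1761.

October 2, 1761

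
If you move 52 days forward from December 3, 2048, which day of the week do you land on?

Sunday

First find the weekday of Dec 3, 2048. Doomsday rule: the anchor day for the 2000s is Tuesday. For year 48: 48÷12 = 4 r 0, and 0÷4 = 0, so 4+0+0 = 4.
Tuesday + 4 ≡ Saturday — that's 2048's doomsday.
In December the doomsday date is Dec 12.
Dec 3 is 9 days before Dec 12; 9 mod 7 = 2, so Saturday − 2 = Thursday.
52 mod 7 = 3, so 52 days after a Thursday is Thursday + 3 = Sunday.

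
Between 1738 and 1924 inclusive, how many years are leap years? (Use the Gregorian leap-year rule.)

Multiples of 4 in [1738,1924]: 47.
Of those, multiples of 100: 2 (not leap unless ÷400).
Multiples of 400: 0.
Leap years = 47 − 2 + 0 = 45.

45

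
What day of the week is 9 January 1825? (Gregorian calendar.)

Sunday

January 1, 1825 is a Saturday.
Jan 1, 1825 → Jan 9, 1825: 8 days.
Total: 8 days.
8 mod 7 = 1, so Saturday + 1 = Sunday.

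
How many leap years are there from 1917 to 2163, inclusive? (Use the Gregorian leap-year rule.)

60

Multiples of 4 in [1917,2163]: 61.
Of those, multiples of 100: 2 (not leap unless ÷400).
Multiples of 400: 1.
Leap years = 61 − 2 + 1 = 60.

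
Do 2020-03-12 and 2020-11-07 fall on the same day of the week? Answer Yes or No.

No

From Mar 12, 2020 to Nov 7, 2020 is 240 days.
240 mod 7 = 2, so they are different weekdays.
(Mar 12, 2020 is a Thursday; Nov 7, 2020 is a Saturday.)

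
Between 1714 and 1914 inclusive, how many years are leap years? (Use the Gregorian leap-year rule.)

Multiples of 4 in [1714,1914]: 50.
Of those, multiples of 100: 2 (not leap unless ÷400).
Multiples of 400: 0.
Leap years = 50 − 2 + 0 = 48.

48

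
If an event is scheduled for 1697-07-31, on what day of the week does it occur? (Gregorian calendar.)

Doomsday rule: the anchor day for the 1600s is Tuesday. For year 97: 97÷12 = 8 r 1, and 1÷4 = 0, so 8+1+0 = 9.
Tuesday + 9 ≡ Thursday — that's 1697's doomsday.
In July the doomsday date is Jul 11.
Jul 31 is 20 days after Jul 11; 20 mod 7 = 6, so Thursday + 6 = Wednesday.

Wednesday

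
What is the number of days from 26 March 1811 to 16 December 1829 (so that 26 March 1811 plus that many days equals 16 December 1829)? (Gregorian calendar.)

Mar 26, 1811 → Mar 26, 1812: 366 days (Feb 29, 1812 is in that span).
Mar 26, 1812 → Mar 26, 1813: 365 days.
Mar 26, 1813 → Mar 26, 1814: 365 days.
Mar 26, 1814 → Mar 26, 1815: 365 days.
Mar 26, 1815 → Mar 26, 1816: 366 days (Feb 29, 1816 is in that span).
Mar 26, 1816 → Mar 26, 1817: 365 days.
Mar 26, 1817 → Mar 26, 1818: 365 days.
Mar 26, 1818 → Mar 26, 1819: 365 days.
Mar 26, 1819 → Mar 26, 1820: 366 days (Feb 29, 1820 is in that span).
Mar 26, 1820 → Mar 26, 1821: 365 days.
Mar 26, 1821 → Mar 26, 1822: 365 days.
Mar 26, 1822 → Mar 26, 1823: 365 days.
Mar 26, 1823 → Mar 26, 1824: 366 days (Feb 29, 1824 is in that span).
Mar 26, 1824 → Mar 26, 1825: 365 days.
Mar 26, 1825 → Mar 26, 1826: 365 days.
Mar 26, 1826 → Mar 26, 1827: 365 days.
Mar 26, 1827 → Mar 26, 1828: 366 days (Feb 29, 1828 is in that span).
Mar 26, 1828 → Mar 26, 1829: 365 days.
Mar 26, 1829 → Apr 26, 1829: 31 days (March has 31).
Apr 26, 1829 → May 26, 1829: 30 days (April has 30).
May 26, 1829 → Jun 26, 1829: 31 days (May has 31).
Jun 26, 1829 → Jul 26, 1829: 30 days (June has 30).
Jul 26, 1829 → Aug 26, 1829: 31 days (July has 31).
Aug 26, 1829 → Sep 26, 1829: 31 days (August has 31).
Sep 26, 1829 → Oct 26, 1829: 30 days (September has 30).
Oct 26, 1829 → Nov 26, 1829: 31 days (October has 31).
Nov 26, 1829 → Dec 16, 1829: 20 days.
Total: 6840 days.

6840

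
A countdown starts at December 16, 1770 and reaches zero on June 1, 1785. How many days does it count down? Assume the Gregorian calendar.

Dec 16, 1770 → Dec 16, 1771: 365 days.
Dec 16, 1771 → Dec 16, 1772: 366 days (Feb 29, 1772 is in that span).
Dec 16, 1772 → Dec 16, 1773: 365 days.
Dec 16, 1773 → Dec 16, 1774: 365 days.
Dec 16, 1774 → Dec 16, 1775: 365 days.
Dec 16, 1775 → Dec 16, 1776: 366 days (Feb 29, 1776 is in that span).
Dec 16, 1776 → Dec 16, 1777: 365 days.
Dec 16, 1777 → Dec 16, 1778: 365 days.
Dec 16, 1778 → Dec 16, 1779: 365 days.
Dec 16, 1779 → Dec 16, 1780: 366 days (Feb 29, 1780 is in that span).
Dec 16, 1780 → Dec 16, 1781: 365 days.
Dec 16, 1781 → Dec 16, 1782: 365 days.
Dec 16, 1782 → Dec 16, 1783: 365 days.
Dec 16, 1783 → Dec 16, 1784: 366 days (Feb 29, 1784 is in that span).
Dec 16, 1784 → Jan 16, 1785: 31 days (December has 31).
Jan 16, 1785 → Feb 16, 1785: 31 days (January has 31).
Feb 16, 1785 → Mar 16, 1785: 28 days (February has 28).
Mar 16, 1785 → Apr 16, 1785: 31 days (March has 31).
Apr 16, 1785 → May 16, 1785: 30 days (April has 30).
May 16, 1785 → Jun 1, 1785: 16 days.
Total: 5281 days.

5281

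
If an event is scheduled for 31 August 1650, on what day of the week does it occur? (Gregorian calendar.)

Doomsday rule: the anchor day for the 1600s is Tuesday. For year 50: 50÷12 = 4 r 2, and 2÷4 = 0, so 4+2+0 = 6.
Tuesday + 6 ≡ Monday — that's 1650's doomsday.
In August the doomsday date is Aug 8.
Aug 31 is 23 days after Aug 8; 23 mod 7 = 2, so Monday + 2 = Wednesday.

Wednesday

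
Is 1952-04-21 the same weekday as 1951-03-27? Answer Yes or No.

From Mar 27, 1951 to Apr 21, 1952 is 391 days.
391 mod 7 = 6, so they are different weekdays.
(Mar 27, 1951 is a Tuesday; Apr 21, 1952 is a Monday.)

No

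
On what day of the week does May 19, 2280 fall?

Wednesday

Doomsday rule: the anchor day for the 2200s is Friday. For year 80: 80÷12 = 6 r 8, and 8÷4 = 2, so 6+8+2 = 16.
Friday + 16 ≡ Sunday — that's 2280's doomsday.
In May the doomsday date is May 9.
May 19 is 10 days after May 9; 10 mod 7 = 3, so Sunday + 3 = Wednesday.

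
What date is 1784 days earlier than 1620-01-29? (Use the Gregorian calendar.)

−365 (one year) → Jan 29, 1619 (1419 left).
−365 (one year) → Jan 29, 1618 (1054 left).
−365 (one year) → Jan 29, 1617 (689 left).
−366 (one year; includes Feb 29, 1616) → Jan 29, 1616 (323 left).
−29 → Dec 31, 1615 (end of Dec, 31 days; 294 left).
−31 → Nov 30, 1615 (end of Nov, 30 days; 263 left).
−30 → Oct 31, 1615 (end of Oct, 31 days; 233 left).
−31 → Sep 30, 1615 (end of Sep, 30 days; 202 left).
−30 → Aug 31, 1615 (end of Aug, 31 days; 172 left).
−31 → Jul 31, 1615 (end of Jul, 31 days; 141 left).
−31 → Jun 30, 1615 (end of Jun, 30 days; 110 left).
−30 → May 31, 1615 (end of May, 31 days; 80 left).
−31 → Apr 30, 1615 (end of Apr, 30 days; 49 left).
−30 → Mar 31, 1615 (end of Mar, 31 days; 19 left).
−19 → Mar 12, 1615.

March 12, 1615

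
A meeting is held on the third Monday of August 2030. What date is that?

August 19, 2030

August 1, 2030 is a Thursday.
The first Monday is therefore August 5 (4 days later).
The third Monday is 5 + 2×7 = August 19.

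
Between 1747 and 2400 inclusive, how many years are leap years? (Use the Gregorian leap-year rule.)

159

Multiples of 4 in [1747,2400]: 164.
Of those, multiples of 100: 7 (not leap unless ÷400).
Multiples of 400: 2.
Leap years = 164 − 7 + 2 = 159.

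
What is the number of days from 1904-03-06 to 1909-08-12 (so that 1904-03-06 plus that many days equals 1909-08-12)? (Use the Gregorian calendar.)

Mar 6, 1904 → Mar 6, 1905: 365 days.
Mar 6, 1905 → Mar 6, 1906: 365 days.
Mar 6, 1906 → Mar 6, 1907: 365 days.
Mar 6, 1907 → Mar 6, 1908: 366 days (Feb 29, 1908 is in that span).
Mar 6, 1908 → Mar 6, 1909: 365 days.
Mar 6, 1909 → Apr 6, 1909: 31 days (March has 31).
Apr 6, 1909 → May 6, 1909: 30 days (April has 30).
May 6, 1909 → Jun 6, 1909: 31 days (May has 31).
Jun 6, 1909 → Jul 6, 1909: 30 days (June has 30).
Jul 6, 1909 → Aug 6, 1909: 31 days (July has 31).
Aug 6, 1909 → Aug 12, 1909: 6 days.
Total: 1985 days.

1985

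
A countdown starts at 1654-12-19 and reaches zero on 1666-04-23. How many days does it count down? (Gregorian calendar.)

4143

Dec 19, 1654 → Dec 19, 1655: 365 days.
Dec 19, 1655 → Dec 19, 1656: 366 days (Feb 29, 1656 is in that span).
Dec 19, 1656 → Dec 19, 1657: 365 days.
Dec 19, 1657 → Dec 19, 1658: 365 days.
Dec 19, 1658 → Dec 19, 1659: 365 days.
Dec 19, 1659 → Dec 19, 1660: 366 days (Feb 29, 1660 is in that span).
Dec 19, 1660 → Dec 19, 1661: 365 days.
Dec 19, 1661 → Dec 19, 1662: 365 days.
Dec 19, 1662 → Dec 19, 1663: 365 days.
Dec 19, 1663 → Dec 19, 1664: 366 days (Feb 29, 1664 is in that span).
Dec 19, 1664 → Dec 19, 1665: 365 days.
Dec 19, 1665 → Jan 19, 1666: 31 days (December has 31).
Jan 19, 1666 → Feb 19, 1666: 31 days (January has 31).
Feb 19, 1666 → Mar 19, 1666: 28 days (February has 28).
Mar 19, 1666 → Apr 19, 1666: 31 days (March has 31).
Apr 19, 1666 → Apr 23, 1666: 4 days.
Total: 4143 days.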